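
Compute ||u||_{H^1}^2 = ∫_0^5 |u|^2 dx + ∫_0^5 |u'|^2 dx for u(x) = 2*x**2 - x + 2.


||u||_{H^1}^2 = 8375/3

The H^1 norm (squared) on an interval (0, L) is
  ||u||_{H^1}^2 = ∫_0^L u(x)^2 dx + ∫_0^L u'(x)^2 dx.
Compute u'(x) = 4*x - 1.
Then u(x)^2 = 4*x**4 - 4*x**3 + 9*x**2 - 4*x + 4 and u'(x)^2 = 16*x**2 - 8*x + 1.
Integrate each monomial from 0 to 5 using ∫_0^5 c·x^n dx = c·5^(n+1)/(n+1):
  ∫_0^5 u(x)^2 dx = ∫_0^5 (4*x^4 - 4*x^3 + 9*x^2 - 4*x + 4) dx. Term by term:
    ∫_0^5 4*x^4 dx = 2500;  ∫_0^5 -4*x^3 dx = -625;  ∫_0^5 9*x^2 dx = 375;
    ∫_0^5 -4*x dx = -50;  ∫_0^5 4 dx = 20.
  Sum: 2500 − 625 + 375 − 50 + 20 = 2220.
  ∫_0^5 u'(x)^2 dx = ∫_0^5 (16*x^2 - 8*x + 1) dx. Term by term:
    ∫_0^5 16*x^2 dx = 2000/3;  ∫_0^5 -8*x dx = -100;  ∫_0^5 1 dx = 5.
  Sum: 2000/3 − 100 + 5 = 1715/3.
Adding: ||u||_{H^1}^2 = 2220 + 1715/3 = 8375/3.


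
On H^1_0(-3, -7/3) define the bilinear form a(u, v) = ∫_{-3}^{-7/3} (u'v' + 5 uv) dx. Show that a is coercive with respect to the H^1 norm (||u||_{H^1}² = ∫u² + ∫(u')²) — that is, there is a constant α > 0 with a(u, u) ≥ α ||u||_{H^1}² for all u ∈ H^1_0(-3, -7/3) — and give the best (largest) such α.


α = 1

Coercivity of a(·,·) on H^1_0(-3, -7/3) means a(u, u) ≥ α ||u||_{H^1}² for every u ∈ H^1_0.
The interval has length L = 2/3, and Poincaré/coercivity depend only on L. Here a(u, u) = ∫(u')² + (5)·∫u².
Here c = 5 ≥ 1, so a(u,u) = ∫(u')² + c∫u² ≥ ∫(u')² + ∫u² = ||u||_{H^1}², i.e. α = 1 works. No larger α is possible: a(u,u) ≥ α||u||_{H^1}² means (1−α)∫(u')² ≥ (α−c)∫u², and for the modes u_n = sin(nπ(x−x₀)/L) (x₀ the left endpoint) one has ∫u_n²/∫(u_n')² = (L/(nπ))² → 0, so a(u_n,u_n)/||u_n||_{H^1}² → 1. Hence the optimal constant is α = 1.
Therefore α = 1.


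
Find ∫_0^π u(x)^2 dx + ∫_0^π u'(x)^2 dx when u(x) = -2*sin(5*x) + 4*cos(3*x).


||u||_{H^1(0,π)}^2 = 132*π

u'(x) = -12*sin(3*x) - 10*cos(5*x).
Expand u² and (u')² and integrate term by term on (0, π), using: for integers n ≥ 1, ∫_0^π sin²(nx) dx = ∫_0^π cos²(nx) dx = π/2; for n ≠ n', ∫_0^π sin(nx)sin(n'x) dx = ∫_0^π cos(nx)cos(n'x) dx = 0; and by product-to-sum, ∫_0^π sin(nx)cos(n'x) dx = ½∫_0^π [sin((n+n')x) + sin((n−n')x)] dx, which is 0 when n+n' is even and 2n/(n²−n'²) when n+n' is odd (it need not vanish on (0, π)).
  u² squared terms: (-2)²·∫sin(5x)² dx = 4·π/2 = 2*π;  (4)²·∫cos(3x)² dx = 16·π/2 = 8*π.
  u² cross terms: 2·(-2)·(4)·∫sin(5x)·cos(3x) dx = -16·(0) = 0.
  So ∫_0^π u² dx = 2*π + 8*π + 0 = 10*π.
  (u')² squared terms: (-12)²·∫sin(3x)² dx = 144·π/2 = 72*π;  (-10)²·∫cos(5x)² dx = 100·π/2 = 50*π.
  (u')² cross terms: 2·(-12)·(-10)·∫sin(3x)·cos(5x) dx = 240·(0) = 0.
  So ∫_0^π (u')² dx = 72*π + 50*π + 0 = 122*π.
||u||_{H^1}^2 = (10*π) + (122*π) = 132*π.


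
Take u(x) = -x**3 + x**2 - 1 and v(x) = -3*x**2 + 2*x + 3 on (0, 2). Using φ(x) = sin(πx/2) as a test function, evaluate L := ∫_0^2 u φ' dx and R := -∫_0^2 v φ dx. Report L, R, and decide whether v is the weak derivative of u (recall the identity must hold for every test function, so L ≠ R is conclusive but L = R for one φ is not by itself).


LHS = -96/π^3 + 16/π, RHS = -96/π^3 + 4/π. No, v is not the weak derivative of u.

u(x) = -x**3 + x**2 - 1, classical derivative u'(x) = -3*x**2 + 2*x.
φ(x) = sin(πx/2), so φ'(x) = π*cos(π*x/2)/2.
Note φ(0) = φ(2) = 0, so the boundary term u·φ vanishes.
LHS = ∫_0^2 u(x) φ'(x) dx = ∫_0^2 (-π*x^3*cos(π*x/2)/2 + π*x^2*cos(π*x/2)/2 - π*cos(π*x/2)/2) dx. Term by term:
  ∫_0^2 -π*cos(π*x/2)/2 dx = 0;  ∫_0^2 π*x^2*cos(π*x/2)/2 dx = -8/π;  ∫_0^2 -π*x^3*cos(π*x/2)/2 dx = -96/π^3 + 24/π.
Sum: 0 − 8/π + -96/π^3 + 24/π = -96/π^3 + 16/π.
So LHS = -96/π^3 + 16/π.
∫_0^2 v(x) φ(x) dx = ∫_0^2 (-3*x^2*sin(π*x/2) + 2*x*sin(π*x/2) + 3*sin(π*x/2)) dx. Term by term:
  ∫_0^2 3*sin(π*x/2) dx = 12/π;  ∫_0^2 -3*x^2*sin(π*x/2) dx = -24/π + 96/π^3;  ∫_0^2 2*x*sin(π*x/2) dx = 8/π.
Sum: 12/π + -24/π + 96/π^3 + 8/π = -4/π + 96/π^3.
So RHS = -∫_0^2 v(x) φ(x) dx = -96/π^3 + 4/π.
LHS − RHS = 12/π ≠ 0, so the identity fails.
(For a valid weak derivative the identity must hold for EVERY test function, in particular this one. The failure shows v is NOT the weak derivative of u.)
Correct weak derivative would be u'(x) = -3*x**2 + 2*x.


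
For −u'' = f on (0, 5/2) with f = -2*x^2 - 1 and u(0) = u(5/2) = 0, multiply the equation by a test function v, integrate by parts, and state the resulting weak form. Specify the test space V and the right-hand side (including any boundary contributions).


V = H^1_0(0, 5/2) (so v(0) = v(5/2) = 0); weak form: ∫_0^5/2 u'v' dx = ∫_0^5/2 (-2*x^2 - 1) v dx for all v ∈ V.

Multiply both sides by a test function v and integrate from 0 to 5/2:
  ∫_0^5/2 −u''(x) v(x) dx = ∫_0^5/2 f(x) v(x) dx.
Integrate the LHS by parts once:
  ∫_0^5/2 −u'' v dx = −[u'(x) v(x)]_0^5/2 + ∫_0^5/2 u'(x) v'(x) dx.
Thus ∫_0^5/2 u'(x) v'(x) dx = ∫_0^5/2 f(x) v(x) dx + [u'(x) v(x)]_0^5/2.
Choose V so that boundary terms are either known or forced to vanish.
u is Dirichlet: u(0) = u(5/2) = 0. Let V = H^1_0(0, 5/2); then v(0) = v(5/2) = 0, and [u' v]_0^5/2 = 0.
Weak formulation: find u (satisfying any essential BC) such that ∫_0^5/2 u'(x) v'(x) dx = ∫_0^5/2 f v dx for all v ∈ V.
Substituting f(x) = -2*x^2 - 1, the right-hand side is ∫_0^5/2 (-2*x^2 - 1) v dx.


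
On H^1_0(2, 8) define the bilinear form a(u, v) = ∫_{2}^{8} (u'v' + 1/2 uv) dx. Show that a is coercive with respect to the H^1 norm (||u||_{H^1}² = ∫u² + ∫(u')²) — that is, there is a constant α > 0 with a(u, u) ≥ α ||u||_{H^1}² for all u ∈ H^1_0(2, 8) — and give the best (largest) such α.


α = (π^2 + 18)/(π^2 + 36)

Coercivity of a(·,·) on H^1_0(2, 8) means a(u, u) ≥ α ||u||_{H^1}² for every u ∈ H^1_0.
The interval has length L = 6, and Poincaré/coercivity depend only on L. Here a(u, u) = ∫(u')² + (1/2)·∫u².
Here 0 < c = 1/2 < 1. The condition a(u,u) ≥ α||u||_{H^1}² reads (1−α)∫(u')² ≥ (α−c)∫u². Any admissible α is ≤ 1 (rapidly oscillating u have ∫u²/∫(u')² → 0), and α = 1 would force 0 ≥ (1−c)∫u², impossible since c < 1; so 1−α > 0. By the sharp Poincaré inequality on H^1_0 of an interval of length L, ∫(u')² ≥ (π/L)²∫u² with equality for the first sine mode sin(π(x−x₀)/L) (x₀ the left endpoint), so the inequality holds for all u iff (1−α)(π/L)² ≥ α − c, i.e. α ≤ ((π/L)² + c)/((π/L)² + 1) = (1 + c(L/π)²)/(1 + (L/π)²). With (π/L)² = π^2/36 and c = 1/2, the largest admissible constant is α = ((π/L)² + c)/((π/L)² + 1).
Simplifying, α = (π^2 + 18)/(π^2 + 36).


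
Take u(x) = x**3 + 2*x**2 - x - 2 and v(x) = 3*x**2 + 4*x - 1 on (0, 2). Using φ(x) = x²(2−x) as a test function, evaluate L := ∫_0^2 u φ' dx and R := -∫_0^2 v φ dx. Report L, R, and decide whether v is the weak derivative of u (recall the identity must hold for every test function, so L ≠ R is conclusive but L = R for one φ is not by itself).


LHS = -172/15, RHS = -172/15. Yes, v = u' weakly.

u(x) = x**3 + 2*x**2 - x - 2, classical derivative u'(x) = 3*x**2 + 4*x - 1.
φ(x) = x²(2−x), so φ'(x) = x*(4 - 3*x).
Note φ(0) = φ(2) = 0, so the boundary term u·φ vanishes.
LHS = ∫_0^2 u(x) φ'(x) dx = ∫_0^2 (-3*x^5 - 2*x^4 + 11*x^3 + 2*x^2 - 8*x) dx. Term by term:
  ∫_0^2 -3*x^5 dx = -32;  ∫_0^2 -2*x^4 dx = -64/5;  ∫_0^2 11*x^3 dx = 44;
  ∫_0^2 2*x^2 dx = 16/3;  ∫_0^2 -8*x dx = -16.
Sum: -32 − 64/5 + 44 + 16/3 − 16 = -172/15.
So LHS = -172/15.
∫_0^2 v(x) φ(x) dx = ∫_0^2 (-3*x^5 + 2*x^4 + 9*x^3 - 2*x^2) dx. Term by term:
  ∫_0^2 -3*x^5 dx = -32;  ∫_0^2 2*x^4 dx = 64/5;  ∫_0^2 9*x^3 dx = 36;
  ∫_0^2 -2*x^2 dx = -16/3.
Sum: -32 + 64/5 + 36 − 16/3 = 172/15.
So RHS = -∫_0^2 v(x) φ(x) dx = -172/15.
LHS = RHS, so the identity holds for this test φ.
Moreover u is smooth here and v(x) = u'(x) = 3*x**2 + 4*x - 1 pointwise, so the identity holds for every test function. Hence v is the weak derivative of u.


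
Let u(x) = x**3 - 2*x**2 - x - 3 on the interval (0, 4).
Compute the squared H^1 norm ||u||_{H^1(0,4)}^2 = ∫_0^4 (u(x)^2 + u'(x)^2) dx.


||u||_{H^1}^2 = 29448/35

The H^1 norm (squared) on an interval (0, L) is
  ||u||_{H^1}^2 = ∫_0^L u(x)^2 dx + ∫_0^L u'(x)^2 dx.
Compute u'(x) = 3*x**2 - 4*x - 1.
Then u(x)^2 = x**6 - 4*x**5 + 2*x**4 - 2*x**3 + 13*x**2 + 6*x + 9 and u'(x)^2 = 9*x**4 - 24*x**3 + 10*x**2 + 8*x + 1.
Integrate each monomial from 0 to 4 using ∫_0^4 c·x^n dx = c·4^(n+1)/(n+1):
  ∫_0^4 u(x)^2 dx = ∫_0^4 (x^6 - 4*x^5 + 2*x^4 - 2*x^3 + 13*x^2 + 6*x + 9) dx. Term by term:
    ∫_0^4 x^6 dx = 16384/7;  ∫_0^4 -4*x^5 dx = -8192/3;  ∫_0^4 2*x^4 dx = 2048/5;
    ∫_0^4 -2*x^3 dx = -128;  ∫_0^4 13*x^2 dx = 832/3;  ∫_0^4 6*x dx = 48;
    ∫_0^4 9 dx = 36.
  Sum: 16384/7 − 8192/3 + 2048/5 − 128 + 832/3 + 48 + 36 = 26548/105.
  ∫_0^4 u'(x)^2 dx = ∫_0^4 (9*x^4 - 24*x^3 + 10*x^2 + 8*x + 1) dx. Term by term:
    ∫_0^4 9*x^4 dx = 9216/5;  ∫_0^4 -24*x^3 dx = -1536;  ∫_0^4 10*x^2 dx = 640/3;
    ∫_0^4 8*x dx = 64;  ∫_0^4 1 dx = 4.
  Sum: 9216/5 − 1536 + 640/3 + 64 + 4 = 8828/15.
Adding: ||u||_{H^1}^2 = 26548/105 + 8828/15 = 29448/35.


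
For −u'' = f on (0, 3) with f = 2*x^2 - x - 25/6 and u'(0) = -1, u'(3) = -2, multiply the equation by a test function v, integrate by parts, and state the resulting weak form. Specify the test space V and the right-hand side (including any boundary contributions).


V = H^1(0, 3) (v unrestricted at boundary; u is determined up to an additive constant); weak form: ∫_0^3 u'v' dx = ∫_0^3 (2*x^2 - x - 25/6) v dx − 2·v(3) + v(0) for all v ∈ V.

Multiply both sides by a test function v and integrate from 0 to 3:
  ∫_0^3 −u''(x) v(x) dx = ∫_0^3 f(x) v(x) dx.
Integrate the LHS by parts once:
  ∫_0^3 −u'' v dx = −[u'(x) v(x)]_0^3 + ∫_0^3 u'(x) v'(x) dx.
Thus ∫_0^3 u'(x) v'(x) dx = ∫_0^3 f(x) v(x) dx + [u'(x) v(x)]_0^3.
Choose V so that boundary terms are either known or forced to vanish.
u has inhomogeneous Neumann u'(0) = -1, u'(3) = -2. [u' v]_0^3 = (-2)·v(3) − (-1)·v(0) = − 2·v(3) + v(0). Take V = H^1(0, 3); boundary term becomes part of RHS.
Weak formulation: find u (satisfying any essential BC) such that ∫_0^3 u'(x) v'(x) dx = ∫_0^3 f v dx − 2·v(3) + v(0) for all v ∈ V (Neumann data are natural BCs: they enter the RHS as boundary terms).
Substituting f(x) = 2*x^2 - x - 25/6, the right-hand side is ∫_0^3 (2*x^2 - x - 25/6) v dx − 2·v(3) + v(0).
Compatibility check (pure Neumann): taking v ≡ 1 ∈ V gives 0 = ∫_0^3 f dx + (-2) − (-1), i.e. ∫_0^3 f dx must equal u'(0) − u'(3) = 1. Indeed ∫_0^3 (2*x^2 - x - 25/6) dx = 1, so the data are compatible. The solution is then unique only up to an additive constant (fix it e.g. by requiring ∫_0^3 u dx = 0).


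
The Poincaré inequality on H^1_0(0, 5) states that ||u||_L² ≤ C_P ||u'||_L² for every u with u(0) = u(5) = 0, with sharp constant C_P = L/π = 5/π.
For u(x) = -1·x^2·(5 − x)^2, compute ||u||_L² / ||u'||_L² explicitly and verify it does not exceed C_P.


||u||_L² / ||u'||_L² = 5*sqrt(3)/6 < C_P = 5/π.

u(x) = -1·x^2·(5 − x)^2, so u'(x) = 2*x*(x*(5 - x) - (x - 5)^2).
u(x) = -1·x^2·(5 − x)^2 vanishes at x = 0 and x = 5, so u ∈ H^1_0(0, 5). Differentiate via the product rule and integrate the resulting polynomials term by term.
  ∫_0^5 u² dx = ∫_0^5 (x^8 - 20*x^7 + 150*x^6 - 500*x^5 + 625*x^4) dx. Term by term:
    ∫_0^5 x^8 dx = 1953125/9;  ∫_0^5 -20*x^7 dx = -1953125/2;  ∫_0^5 150*x^6 dx = 11718750/7;
    ∫_0^5 -500*x^5 dx = -3906250/3;  ∫_0^5 625*x^4 dx = 390625.
  Sum: 1953125/9 − 1953125/2 + 11718750/7 − 3906250/3 + 390625 = 390625/126.
  ∫_0^5 (u')² dx = ∫_0^5 (16*x^6 - 240*x^5 + 1300*x^4 - 3000*x^3 + 2500*x^2) dx. Term by term:
    ∫_0^5 16*x^6 dx = 1250000/7;  ∫_0^5 -240*x^5 dx = -625000;  ∫_0^5 1300*x^4 dx = 812500;
    ∫_0^5 -3000*x^3 dx = -468750;  ∫_0^5 2500*x^2 dx = 312500/3.
  Sum: 1250000/7 − 625000 + 812500 − 468750 + 312500/3 = 31250/21.
∫_0^5 u² dx = 390625/126, so ||u||_L² = 625*sqrt(14)/42.
∫_0^5 (u')² dx = 31250/21, so ||u'||_L² = 125*sqrt(42)/21.
Ratio ||u||_L² / ||u'||_L² = 5*sqrt(3)/6.
Sharp Poincaré constant on H^1_0(0, 5) is C_P = L/π = 5/π, achieved by sin(π/5·x).
A polynomial bump cannot attain the sharp Poincaré constant (only the first sine eigenfunction does), so the ratio is strictly less than C_P, consistent with ||u||_L² ≤ C_P ||u'||_L².


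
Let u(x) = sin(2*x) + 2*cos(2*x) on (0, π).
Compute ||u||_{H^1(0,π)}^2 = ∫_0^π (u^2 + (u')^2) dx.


||u||_{H^1(0,π)}^2 = 25*π/2

u'(x) = -4*sin(2*x) + 2*cos(2*x).
Expand u² and (u')² and integrate term by term on (0, π), using: for integers n ≥ 1, ∫_0^π sin²(nx) dx = ∫_0^π cos²(nx) dx = π/2; for n ≠ n', ∫_0^π sin(nx)sin(n'x) dx = ∫_0^π cos(nx)cos(n'x) dx = 0; and by product-to-sum, ∫_0^π sin(nx)cos(n'x) dx = ½∫_0^π [sin((n+n')x) + sin((n−n')x)] dx, which is 0 when n+n' is even and 2n/(n²−n'²) when n+n' is odd (it need not vanish on (0, π)).
  u² squared terms: (2)²·∫cos(2x)² dx = 4·π/2 = 2*π;  (1)²·∫sin(2x)² dx = 1·π/2 = π/2.
  u² cross terms: 2·(2)·(1)·∫cos(2x)·sin(2x) dx = 4·(0) = 0.
  So ∫_0^π u² dx = 2*π + π/2 + 0 = 5*π/2.
  (u')² squared terms: (-4)²·∫sin(2x)² dx = 16·π/2 = 8*π;  (2)²·∫cos(2x)² dx = 4·π/2 = 2*π.
  (u')² cross terms: 2·(-4)·(2)·∫sin(2x)·cos(2x) dx = -16·(0) = 0.
  So ∫_0^π (u')² dx = 8*π + 2*π + 0 = 10*π.
||u||_{H^1}^2 = (5*π/2) + (10*π) = 25*π/2.


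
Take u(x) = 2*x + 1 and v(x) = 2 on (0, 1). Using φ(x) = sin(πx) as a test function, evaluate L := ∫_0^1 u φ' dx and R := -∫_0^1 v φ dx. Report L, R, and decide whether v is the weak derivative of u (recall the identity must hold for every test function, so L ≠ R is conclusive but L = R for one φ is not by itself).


LHS = -4/π, RHS = -4/π. Yes, v = u' weakly.

u(x) = 2*x + 1, classical derivative u'(x) = 2.
φ(x) = sin(πx), so φ'(x) = π*cos(π*x).
Note φ(0) = φ(1) = 0, so the boundary term u·φ vanishes.
LHS = ∫_0^1 u(x) φ'(x) dx = ∫_0^1 (2*π*x*cos(π*x) + π*cos(π*x)) dx. Term by term:
  ∫_0^1 π*cos(π*x) dx = 0;  ∫_0^1 2*π*x*cos(π*x) dx = -4/π.
Sum: 0 − 4/π = -4/π.
So LHS = -4/π.
∫_0^1 v(x) φ(x) dx = ∫_0^1 (2*sin(π*x)) dx. Term by term:
  ∫_0^1 2*sin(π*x) dx = 4/π.
So RHS = -∫_0^1 v(x) φ(x) dx = -4/π.
LHS = RHS, so the identity holds for this test φ.
Moreover u is smooth here and v(x) = u'(x) = 2 pointwise, so the identity holds for every test function. Hence v is the weak derivative of u.


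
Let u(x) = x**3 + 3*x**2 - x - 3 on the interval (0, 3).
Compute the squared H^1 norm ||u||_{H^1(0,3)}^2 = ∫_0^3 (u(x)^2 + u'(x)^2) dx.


||u||_{H^1}^2 = 84876/35

The H^1 norm (squared) on an interval (0, L) is
  ||u||_{H^1}^2 = ∫_0^L u(x)^2 dx + ∫_0^L u'(x)^2 dx.
Compute u'(x) = 3*x**2 + 6*x - 1.
Then u(x)^2 = x**6 + 6*x**5 + 7*x**4 - 12*x**3 - 17*x**2 + 6*x + 9 and u'(x)^2 = 9*x**4 + 36*x**3 + 30*x**2 - 12*x + 1.
Integrate each monomial from 0 to 3 using ∫_0^3 c·x^n dx = c·3^(n+1)/(n+1):
  ∫_0^3 u(x)^2 dx = ∫_0^3 (x^6 + 6*x^5 + 7*x^4 - 12*x^3 - 17*x^2 + 6*x + 9) dx. Term by term:
    ∫_0^3 x^6 dx = 2187/7;  ∫_0^3 6*x^5 dx = 729;  ∫_0^3 7*x^4 dx = 1701/5;
    ∫_0^3 -12*x^3 dx = -243;  ∫_0^3 -17*x^2 dx = -153;  ∫_0^3 6*x dx = 27;
    ∫_0^3 9 dx = 27.
  Sum: 2187/7 + 729 + 1701/5 − 243 − 153 + 27 + 27 = 36387/35.
  ∫_0^3 u'(x)^2 dx = ∫_0^3 (9*x^4 + 36*x^3 + 30*x^2 - 12*x + 1) dx. Term by term:
    ∫_0^3 9*x^4 dx = 2187/5;  ∫_0^3 36*x^3 dx = 729;  ∫_0^3 30*x^2 dx = 270;
    ∫_0^3 -12*x dx = -54;  ∫_0^3 1 dx = 3.
  Sum: 2187/5 + 729 + 270 − 54 + 3 = 6927/5.
Adding: ||u||_{H^1}^2 = 36387/35 + 6927/5 = 84876/35.


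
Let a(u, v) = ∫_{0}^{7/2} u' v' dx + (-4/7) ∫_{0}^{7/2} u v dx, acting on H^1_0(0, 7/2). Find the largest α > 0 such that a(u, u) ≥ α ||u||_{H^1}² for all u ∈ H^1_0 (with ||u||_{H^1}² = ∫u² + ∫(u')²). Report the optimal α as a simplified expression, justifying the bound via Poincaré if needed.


α = 4*(-7 + π^2)/(4*π^2 + 49)

Coercivity of a(·,·) on H^1_0(0, 7/2) means a(u, u) ≥ α ||u||_{H^1}² for every u ∈ H^1_0.
The interval has length L = 7/2, and Poincaré/coercivity depend only on L. Here a(u, u) = ∫(u')² + (-4/7)·∫u².
Here c = -4/7 < 0 with |c| < (π/L)² = 4*π^2/49, so coercivity still holds. The condition a(u,u) ≥ α||u||_{H^1}² reads (1−α)∫(u')² ≥ (α−c)∫u². Any admissible α is ≤ 1 (rapidly oscillating u have ∫u²/∫(u')² → 0), and α = 1 would force 0 ≥ (1−c)∫u², impossible since c < 1; so 1−α > 0. By the sharp Poincaré inequality on H^1_0 of an interval of length L, ∫(u')² ≥ (π/L)²∫u² with equality for the first sine mode sin(π(x−x₀)/L) (x₀ the left endpoint), so the inequality holds for all u iff (1−α)(π/L)² ≥ α − c, i.e. α ≤ ((π/L)² + c)/((π/L)² + 1) = (1 + c(L/π)²)/(1 + (L/π)²). (Direct route, valid since c ≤ 0: Poincaré gives c∫u² ≥ c(L/π)²∫(u')², so a(u,u) ≥ (1 + c(L/π)²)∫(u')², while ||u||_{H^1}² ≤ (1 + (L/π)²)∫(u')²; dividing yields the same α.) With (π/L)² = 4*π^2/49 and c = -4/7, the largest admissible constant is α = ((π/L)² + c)/((π/L)² + 1).
Simplifying, α = 4*(-7 + π^2)/(4*π^2 + 49).


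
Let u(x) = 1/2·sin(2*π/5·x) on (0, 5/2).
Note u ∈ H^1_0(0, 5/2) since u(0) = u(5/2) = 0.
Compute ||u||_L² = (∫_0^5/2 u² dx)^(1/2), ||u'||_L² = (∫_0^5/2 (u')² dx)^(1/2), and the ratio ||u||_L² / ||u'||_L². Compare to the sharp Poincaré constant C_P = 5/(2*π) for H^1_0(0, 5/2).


||u||_L² / ||u'||_L² = 5/(2*π) = C_P.

u(x) = 1/2·sin(2*π/5·x), so u'(x) = π*cos(2*π*x/5)/5.
Writing u(x) = A·sin(kπx/L) with A = 1/2 and k = 1, use ∫_0^L sin²(kπx/L) dx = L/2 and ∫_0^L cos²(kπx/L) dx = L/2.
u² = 1/4·sin²(2*π/5·x) and (u')² = π^2/25·cos²(2*π/5·x), and each of sin², cos² integrates to L/2 = 5/4 over (0, 5/2).
∫_0^5/2 u² dx = 5/16, so ||u||_L² = sqrt(5)/4.
∫_0^5/2 (u')² dx = π^2/20, so ||u'||_L² = sqrt(5)*π/10.
Ratio ||u||_L² / ||u'||_L² = 5/(2*π).
Sharp Poincaré constant on H^1_0(0, 5/2) is C_P = L/π = 5/(2*π), achieved by sin(2*π/5·x).
This is the k = 1 eigenfunction (up to amplitude), so the ratio equals the sharp Poincaré constant exactly.


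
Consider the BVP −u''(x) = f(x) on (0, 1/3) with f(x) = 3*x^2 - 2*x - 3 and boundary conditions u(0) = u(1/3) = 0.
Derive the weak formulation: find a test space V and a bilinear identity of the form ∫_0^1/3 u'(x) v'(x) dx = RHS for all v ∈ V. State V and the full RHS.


V = H^1_0(0, 1/3) (so v(0) = v(1/3) = 0); weak form: ∫_0^1/3 u'v' dx = ∫_0^1/3 (3*x^2 - 2*x - 3) v dx for all v ∈ V.

Multiply both sides by a test function v and integrate from 0 to 1/3:
  ∫_0^1/3 −u''(x) v(x) dx = ∫_0^1/3 f(x) v(x) dx.
Integrate the LHS by parts once:
  ∫_0^1/3 −u'' v dx = −[u'(x) v(x)]_0^1/3 + ∫_0^1/3 u'(x) v'(x) dx.
Thus ∫_0^1/3 u'(x) v'(x) dx = ∫_0^1/3 f(x) v(x) dx + [u'(x) v(x)]_0^1/3.
Choose V so that boundary terms are either known or forced to vanish.
u is Dirichlet: u(0) = u(1/3) = 0. Let V = H^1_0(0, 1/3); then v(0) = v(1/3) = 0, and [u' v]_0^1/3 = 0.
Weak formulation: find u (satisfying any essential BC) such that ∫_0^1/3 u'(x) v'(x) dx = ∫_0^1/3 f v dx for all v ∈ V.
Substituting f(x) = 3*x^2 - 2*x - 3, the right-hand side is ∫_0^1/3 (3*x^2 - 2*x - 3) v dx.


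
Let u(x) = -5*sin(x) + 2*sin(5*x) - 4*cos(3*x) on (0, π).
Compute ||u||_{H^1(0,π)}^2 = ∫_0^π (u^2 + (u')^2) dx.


||u||_{H^1(0,π)}^2 = 157*π

u'(x) = 12*sin(3*x) - 5*cos(x) + 10*cos(5*x).
Expand u² and (u')² and integrate term by term on (0, π), using: for integers n ≥ 1, ∫_0^π sin²(nx) dx = ∫_0^π cos²(nx) dx = π/2; for n ≠ n', ∫_0^π sin(nx)sin(n'x) dx = ∫_0^π cos(nx)cos(n'x) dx = 0; and by product-to-sum, ∫_0^π sin(nx)cos(n'x) dx = ½∫_0^π [sin((n+n')x) + sin((n−n')x)] dx, which is 0 when n+n' is even and 2n/(n²−n'²) when n+n' is odd (it need not vanish on (0, π)).
  u² squared terms: (-5)²·∫sin(x)² dx = 25·π/2 = 25*π/2;  (-4)²·∫cos(3x)² dx = 16·π/2 = 8*π;  (2)²·∫sin(5x)² dx = 4·π/2 = 2*π.
  u² cross terms: 2·(-5)·(-4)·∫sin(x)·cos(3x) dx = 40·(0) = 0;  2·(-5)·(2)·∫sin(x)·sin(5x) dx = -20·(0) = 0;  2·(-4)·(2)·∫cos(3x)·sin(5x) dx = -16·(0) = 0.
  So ∫_0^π u² dx = 25*π/2 + 8*π + 2*π + 0 + 0 + 0 = 45*π/2.
  (u')² squared terms: (-5)²·∫cos(x)² dx = 25·π/2 = 25*π/2;  (10)²·∫cos(5x)² dx = 100·π/2 = 50*π;  (12)²·∫sin(3x)² dx = 144·π/2 = 72*π.
  (u')² cross terms: 2·(-5)·(10)·∫cos(x)·cos(5x) dx = -100·(0) = 0;  2·(-5)·(12)·∫cos(x)·sin(3x) dx = -120·(0) = 0;  2·(10)·(12)·∫cos(5x)·sin(3x) dx = 240·(0) = 0.
  So ∫_0^π (u')² dx = 25*π/2 + 50*π + 72*π + 0 + 0 + 0 = 269*π/2.
||u||_{H^1}^2 = (45*π/2) + (269*π/2) = 157*π.


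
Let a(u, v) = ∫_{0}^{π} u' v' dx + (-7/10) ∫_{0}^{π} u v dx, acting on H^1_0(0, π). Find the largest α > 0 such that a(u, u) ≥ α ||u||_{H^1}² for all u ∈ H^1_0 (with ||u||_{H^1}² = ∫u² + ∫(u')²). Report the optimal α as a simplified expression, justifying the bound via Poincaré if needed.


α = 3/20

Coercivity of a(·,·) on H^1_0(0, π) means a(u, u) ≥ α ||u||_{H^1}² for every u ∈ H^1_0.
The interval has length L = π, and Poincaré/coercivity depend only on L. Here a(u, u) = ∫(u')² + (-7/10)·∫u².
Here c = -7/10 < 0 with |c| < (π/L)² = 1, so coercivity still holds. The condition a(u,u) ≥ α||u||_{H^1}² reads (1−α)∫(u')² ≥ (α−c)∫u². Any admissible α is ≤ 1 (rapidly oscillating u have ∫u²/∫(u')² → 0), and α = 1 would force 0 ≥ (1−c)∫u², impossible since c < 1; so 1−α > 0. By the sharp Poincaré inequality on H^1_0 of an interval of length L, ∫(u')² ≥ (π/L)²∫u² with equality for the first sine mode sin(π(x−x₀)/L) (x₀ the left endpoint), so the inequality holds for all u iff (1−α)(π/L)² ≥ α − c, i.e. α ≤ ((π/L)² + c)/((π/L)² + 1) = (1 + c(L/π)²)/(1 + (L/π)²). (Direct route, valid since c ≤ 0: Poincaré gives c∫u² ≥ c(L/π)²∫(u')², so a(u,u) ≥ (1 + c(L/π)²)∫(u')², while ||u||_{H^1}² ≤ (1 + (L/π)²)∫(u')²; dividing yields the same α.) With (π/L)² = 1 and c = -7/10, the largest admissible constant is α = ((π/L)² + c)/((π/L)² + 1).
Simplifying, α = 3/20.


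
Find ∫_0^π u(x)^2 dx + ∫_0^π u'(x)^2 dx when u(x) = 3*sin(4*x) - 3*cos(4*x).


||u||_{H^1(0,π)}^2 = 153*π

u'(x) = 12*sin(4*x) + 12*cos(4*x).
Expand u² and (u')² and integrate term by term on (0, π), using: for integers n ≥ 1, ∫_0^π sin²(nx) dx = ∫_0^π cos²(nx) dx = π/2; for n ≠ n', ∫_0^π sin(nx)sin(n'x) dx = ∫_0^π cos(nx)cos(n'x) dx = 0; and by product-to-sum, ∫_0^π sin(nx)cos(n'x) dx = ½∫_0^π [sin((n+n')x) + sin((n−n')x)] dx, which is 0 when n+n' is even and 2n/(n²−n'²) when n+n' is odd (it need not vanish on (0, π)).
  u² squared terms: (-3)²·∫cos(4x)² dx = 9·π/2 = 9*π/2;  (3)²·∫sin(4x)² dx = 9·π/2 = 9*π/2.
  u² cross terms: 2·(-3)·(3)·∫cos(4x)·sin(4x) dx = -18·(0) = 0.
  So ∫_0^π u² dx = 9*π/2 + 9*π/2 + 0 = 9*π.
  (u')² squared terms: (12)²·∫cos(4x)² dx = 144·π/2 = 72*π;  (12)²·∫sin(4x)² dx = 144·π/2 = 72*π.
  (u')² cross terms: 2·(12)·(12)·∫cos(4x)·sin(4x) dx = 288·(0) = 0.
  So ∫_0^π (u')² dx = 72*π + 72*π + 0 = 144*π.
||u||_{H^1}^2 = (9*π) + (144*π) = 153*π.


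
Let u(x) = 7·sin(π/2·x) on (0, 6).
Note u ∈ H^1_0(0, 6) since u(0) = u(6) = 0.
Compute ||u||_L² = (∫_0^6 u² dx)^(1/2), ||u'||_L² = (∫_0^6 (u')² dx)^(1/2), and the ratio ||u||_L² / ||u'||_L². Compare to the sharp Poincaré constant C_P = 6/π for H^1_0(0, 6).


||u||_L² / ||u'||_L² = 2/π < C_P = 6/π.

u(x) = 7·sin(π/2·x), so u'(x) = 7*π*cos(π*x/2)/2.
Writing u(x) = A·sin(kπx/L) with A = 7 and k = 3, use ∫_0^L sin²(kπx/L) dx = L/2 and ∫_0^L cos²(kπx/L) dx = L/2.
u² = 49·sin²(π/2·x) and (u')² = 49*π^2/4·cos²(π/2·x), and each of sin², cos² integrates to L/2 = 3 over (0, 6).
∫_0^6 u² dx = 147, so ||u||_L² = 7*sqrt(3).
∫_0^6 (u')² dx = 147*π^2/4, so ||u'||_L² = 7*sqrt(3)*π/2.
Ratio ||u||_L² / ||u'||_L² = 2/π.
Sharp Poincaré constant on H^1_0(0, 6) is C_P = L/π = 6/π, achieved by sin(π/6·x).
This is the k = 3 harmonic; the ratio L/(kπ) is strictly less than C_P = L/π, consistent with the sharp inequality ||u||_L² ≤ C_P ||u'||_L².


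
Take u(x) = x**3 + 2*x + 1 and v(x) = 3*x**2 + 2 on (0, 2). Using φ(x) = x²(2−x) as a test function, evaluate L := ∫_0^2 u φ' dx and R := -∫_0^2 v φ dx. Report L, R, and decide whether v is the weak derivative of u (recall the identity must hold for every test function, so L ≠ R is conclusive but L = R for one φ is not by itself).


LHS = -136/15, RHS = -136/15. Yes, v = u' weakly.

u(x) = x**3 + 2*x + 1, classical derivative u'(x) = 3*x**2 + 2.
φ(x) = x²(2−x), so φ'(x) = x*(4 - 3*x).
Note φ(0) = φ(2) = 0, so the boundary term u·φ vanishes.
LHS = ∫_0^2 u(x) φ'(x) dx = ∫_0^2 (-3*x^5 + 4*x^4 - 6*x^3 + 5*x^2 + 4*x) dx. Term by term:
  ∫_0^2 -3*x^5 dx = -32;  ∫_0^2 4*x^4 dx = 128/5;  ∫_0^2 -6*x^3 dx = -24;
  ∫_0^2 5*x^2 dx = 40/3;  ∫_0^2 4*x dx = 8.
Sum: -32 + 128/5 − 24 + 40/3 + 8 = -136/15.
So LHS = -136/15.
∫_0^2 v(x) φ(x) dx = ∫_0^2 (-3*x^5 + 6*x^4 - 2*x^3 + 4*x^2) dx. Term by term:
  ∫_0^2 -3*x^5 dx = -32;  ∫_0^2 6*x^4 dx = 192/5;  ∫_0^2 -2*x^3 dx = -8;
  ∫_0^2 4*x^2 dx = 32/3.
Sum: -32 + 192/5 − 8 + 32/3 = 136/15.
So RHS = -∫_0^2 v(x) φ(x) dx = -136/15.
LHS = RHS, so the identity holds for this test φ.
Moreover u is smooth here and v(x) = u'(x) = 3*x**2 + 2 pointwise, so the identity holds for every test function. Hence v is the weak derivative of u.


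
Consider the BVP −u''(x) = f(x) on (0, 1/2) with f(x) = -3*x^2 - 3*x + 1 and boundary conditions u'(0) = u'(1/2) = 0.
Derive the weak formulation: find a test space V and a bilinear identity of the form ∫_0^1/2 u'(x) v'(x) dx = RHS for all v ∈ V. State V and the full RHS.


V = H^1(0, 1/2) (no boundary constraint on v; u is determined up to an additive constant); weak form: ∫_0^1/2 u'v' dx = ∫_0^1/2 (-3*x^2 - 3*x + 1) v dx for all v ∈ V.

Multiply both sides by a test function v and integrate from 0 to 1/2:
  ∫_0^1/2 −u''(x) v(x) dx = ∫_0^1/2 f(x) v(x) dx.
Integrate the LHS by parts once:
  ∫_0^1/2 −u'' v dx = −[u'(x) v(x)]_0^1/2 + ∫_0^1/2 u'(x) v'(x) dx.
Thus ∫_0^1/2 u'(x) v'(x) dx = ∫_0^1/2 f(x) v(x) dx + [u'(x) v(x)]_0^1/2.
Choose V so that boundary terms are either known or forced to vanish.
u has homogeneous Neumann: u'(0) = u'(1/2) = 0. So [u' v]_0^1/2 = 0·v(1/2) − 0·v(0) = 0 for any v; take V = H^1(0, 1/2).
Weak formulation: find u (satisfying any essential BC) such that ∫_0^1/2 u'(x) v'(x) dx = ∫_0^1/2 f v dx for all v ∈ V (homogeneous Neumann, so boundary terms vanish).
Substituting f(x) = -3*x^2 - 3*x + 1, the right-hand side is ∫_0^1/2 (-3*x^2 - 3*x + 1) v dx.
Compatibility check (pure Neumann): taking v ≡ 1 ∈ V gives 0 = ∫_0^1/2 f dx + (0) − (0), i.e. ∫_0^1/2 f dx must equal u'(0) − u'(1/2) = 0. Indeed ∫_0^1/2 (-3*x^2 - 3*x + 1) dx = 0, so the data are compatible. The solution is then unique only up to an additive constant (fix it e.g. by requiring ∫_0^1/2 u dx = 0).


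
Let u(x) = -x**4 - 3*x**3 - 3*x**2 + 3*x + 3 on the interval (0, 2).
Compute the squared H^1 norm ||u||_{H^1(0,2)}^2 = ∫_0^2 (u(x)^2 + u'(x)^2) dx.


||u||_{H^1}^2 = 806824/315

The H^1 norm (squared) on an interval (0, L) is
  ||u||_{H^1}^2 = ∫_0^L u(x)^2 dx + ∫_0^L u'(x)^2 dx.
Compute u'(x) = -4*x**3 - 9*x**2 - 6*x + 3.
Then u(x)^2 = x**8 + 6*x**7 + 15*x**6 + 12*x**5 - 15*x**4 - 36*x**3 - 9*x**2 + 18*x + 9 and u'(x)^2 = 16*x**6 + 72*x**5 + 129*x**4 + 84*x**3 - 18*x**2 - 36*x + 9.
Integrate each monomial from 0 to 2 using ∫_0^2 c·x^n dx = c·2^(n+1)/(n+1):
  ∫_0^2 u(x)^2 dx = ∫_0^2 (x^8 + 6*x^7 + 15*x^6 + 12*x^5 - 15*x^4 - 36*x^3 - 9*x^2 + 18*x + 9) dx. Term by term:
    ∫_0^2 x^8 dx = 512/9;  ∫_0^2 6*x^7 dx = 192;  ∫_0^2 15*x^6 dx = 1920/7;
    ∫_0^2 12*x^5 dx = 128;  ∫_0^2 -15*x^4 dx = -96;  ∫_0^2 -36*x^3 dx = -144;
    ∫_0^2 -9*x^2 dx = -24;  ∫_0^2 18*x dx = 36;  ∫_0^2 9 dx = 18.
  Sum: 512/9 + 192 + 1920/7 + 128 − 96 − 144 − 24 + 36 + 18 = 27794/63.
  ∫_0^2 u'(x)^2 dx = ∫_0^2 (16*x^6 + 72*x^5 + 129*x^4 + 84*x^3 - 18*x^2 - 36*x + 9) dx. Term by term:
    ∫_0^2 16*x^6 dx = 2048/7;  ∫_0^2 72*x^5 dx = 768;  ∫_0^2 129*x^4 dx = 4128/5;
    ∫_0^2 84*x^3 dx = 336;  ∫_0^2 -18*x^2 dx = -48;  ∫_0^2 -36*x dx = -72;
    ∫_0^2 9 dx = 18.
  Sum: 2048/7 + 768 + 4128/5 + 336 − 48 − 72 + 18 = 74206/35.
Adding: ||u||_{H^1}^2 = 27794/63 + 74206/35 = 806824/315.


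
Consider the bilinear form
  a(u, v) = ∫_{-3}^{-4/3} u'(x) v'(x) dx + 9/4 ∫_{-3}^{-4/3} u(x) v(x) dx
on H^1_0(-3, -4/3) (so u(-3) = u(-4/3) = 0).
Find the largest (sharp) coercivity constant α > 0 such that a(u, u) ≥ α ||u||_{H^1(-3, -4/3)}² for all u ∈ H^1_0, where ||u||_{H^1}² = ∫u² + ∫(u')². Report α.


α = 1

Coercivity of a(·,·) on H^1_0(-3, -4/3) means a(u, u) ≥ α ||u||_{H^1}² for every u ∈ H^1_0.
The interval has length L = 5/3, and Poincaré/coercivity depend only on L. Here a(u, u) = ∫(u')² + (9/4)·∫u².
Here c = 9/4 ≥ 1, so a(u,u) = ∫(u')² + c∫u² ≥ ∫(u')² + ∫u² = ||u||_{H^1}², i.e. α = 1 works. No larger α is possible: a(u,u) ≥ α||u||_{H^1}² means (1−α)∫(u')² ≥ (α−c)∫u², and for the modes u_n = sin(nπ(x−x₀)/L) (x₀ the left endpoint) one has ∫u_n²/∫(u_n')² = (L/(nπ))² → 0, so a(u_n,u_n)/||u_n||_{H^1}² → 1. Hence the optimal constant is α = 1.
Therefore α = 1.


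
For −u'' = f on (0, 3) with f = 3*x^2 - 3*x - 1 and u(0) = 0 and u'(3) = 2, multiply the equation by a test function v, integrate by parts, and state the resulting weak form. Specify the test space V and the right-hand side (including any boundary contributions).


V = {v ∈ H^1(0, 3) : v(0) = 0} (test functions vanish at x = 0 where u is specified); weak form: ∫_0^3 u'v' dx = ∫_0^3 (3*x^2 - 3*x - 1) v dx + 2·v(3) for all v ∈ V.

Multiply both sides by a test function v and integrate from 0 to 3:
  ∫_0^3 −u''(x) v(x) dx = ∫_0^3 f(x) v(x) dx.
Integrate the LHS by parts once:
  ∫_0^3 −u'' v dx = −[u'(x) v(x)]_0^3 + ∫_0^3 u'(x) v'(x) dx.
Thus ∫_0^3 u'(x) v'(x) dx = ∫_0^3 f(x) v(x) dx + [u'(x) v(x)]_0^3.
Choose V so that boundary terms are either known or forced to vanish.
Mixed BC: u(0) = 0 (Dirichlet) and u'(3) = 2 (Neumann). Define V = {v ∈ H^1(0, 3) : v(0) = 0}. Then [u' v]_0^3 = u'(3)·v(3) − u'(0)·0 = 2·v(3).
Weak formulation: find u (satisfying any essential BC) such that ∫_0^3 u'(x) v'(x) dx = ∫_0^3 f v dx + 2·v(3) for all v ∈ V (Dirichlet at 0 absorbed into V; Neumann datum at x = 3 contributes the boundary term).
Substituting f(x) = 3*x^2 - 3*x - 1, the right-hand side is ∫_0^3 (3*x^2 - 3*x - 1) v dx + 2·v(3).


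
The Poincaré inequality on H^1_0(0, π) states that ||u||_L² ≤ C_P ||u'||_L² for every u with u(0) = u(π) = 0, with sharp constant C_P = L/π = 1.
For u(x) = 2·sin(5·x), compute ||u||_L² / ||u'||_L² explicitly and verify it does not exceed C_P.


||u||_L² / ||u'||_L² = 1/5 < C_P = 1.

u(x) = 2·sin(5·x), so u'(x) = 10*cos(5*x).
Writing u(x) = A·sin(kπx/L) with A = 2 and k = 5, use ∫_0^L sin²(kπx/L) dx = L/2 and ∫_0^L cos²(kπx/L) dx = L/2.
u² = 4·sin²(5·x) and (u')² = 100·cos²(5·x), and each of sin², cos² integrates to L/2 = π/2 over (0, π).
∫_0^π u² dx = 2*π, so ||u||_L² = sqrt(2)*sqrt(π).
∫_0^π (u')² dx = 50*π, so ||u'||_L² = 5*sqrt(2)*sqrt(π).
Ratio ||u||_L² / ||u'||_L² = 1/5.
Sharp Poincaré constant on H^1_0(0, π) is C_P = L/π = 1, achieved by sin(x).
This is the k = 5 harmonic; the ratio L/(kπ) is strictly less than C_P = L/π, consistent with the sharp inequality ||u||_L² ≤ C_P ||u'||_L².


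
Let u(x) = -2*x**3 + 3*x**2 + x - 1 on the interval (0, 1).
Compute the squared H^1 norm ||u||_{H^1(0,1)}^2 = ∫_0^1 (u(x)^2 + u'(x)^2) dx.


||u||_{H^1}^2 = 967/210

The H^1 norm (squared) on an interval (0, L) is
  ||u||_{H^1}^2 = ∫_0^L u(x)^2 dx + ∫_0^L u'(x)^2 dx.
Compute u'(x) = -6*x**2 + 6*x + 1.
Then u(x)^2 = 4*x**6 - 12*x**5 + 5*x**4 + 10*x**3 - 5*x**2 - 2*x + 1 and u'(x)^2 = 36*x**4 - 72*x**3 + 24*x**2 + 12*x + 1.
Integrate each monomial from 0 to 1 using ∫_0^1 c·x^n dx = c·1^(n+1)/(n+1):
  ∫_0^1 u(x)^2 dx = ∫_0^1 (4*x^6 - 12*x^5 + 5*x^4 + 10*x^3 - 5*x^2 - 2*x + 1) dx. Term by term:
    ∫_0^1 4*x^6 dx = 4/7;  ∫_0^1 -12*x^5 dx = -2;  ∫_0^1 5*x^4 dx = 1;
    ∫_0^1 10*x^3 dx = 5/2;  ∫_0^1 -5*x^2 dx = -5/3;  ∫_0^1 -2*x dx = -1;
    ∫_0^1 1 dx = 1.
  Sum: 4/7 − 2 + 1 + 5/2 − 5/3 − 1 + 1 = 17/42.
  ∫_0^1 u'(x)^2 dx = ∫_0^1 (36*x^4 - 72*x^3 + 24*x^2 + 12*x + 1) dx. Term by term:
    ∫_0^1 36*x^4 dx = 36/5;  ∫_0^1 -72*x^3 dx = -18;  ∫_0^1 24*x^2 dx = 8;
    ∫_0^1 12*x dx = 6;  ∫_0^1 1 dx = 1.
  Sum: 36/5 − 18 + 8 + 6 + 1 = 21/5.
Adding: ||u||_{H^1}^2 = 17/42 + 21/5 = 967/210.


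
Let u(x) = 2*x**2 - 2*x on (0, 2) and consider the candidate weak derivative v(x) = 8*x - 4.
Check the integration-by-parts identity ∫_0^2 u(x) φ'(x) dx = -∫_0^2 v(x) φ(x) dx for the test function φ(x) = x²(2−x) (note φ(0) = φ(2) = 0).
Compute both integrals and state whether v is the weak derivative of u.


LHS = -56/15, RHS = -112/15. No, v is not the weak derivative of u.

u(x) = 2*x**2 - 2*x, classical derivative u'(x) = 4*x - 2.
φ(x) = x²(2−x), so φ'(x) = x*(4 - 3*x).
Note φ(0) = φ(2) = 0, so the boundary term u·φ vanishes.
LHS = ∫_0^2 u(x) φ'(x) dx = ∫_0^2 (-6*x^4 + 14*x^3 - 8*x^2) dx. Term by term:
  ∫_0^2 -6*x^4 dx = -192/5;  ∫_0^2 14*x^3 dx = 56;  ∫_0^2 -8*x^2 dx = -64/3.
Sum: -192/5 + 56 − 64/3 = -56/15.
So LHS = -56/15.
∫_0^2 v(x) φ(x) dx = ∫_0^2 (-8*x^4 + 20*x^3 - 8*x^2) dx. Term by term:
  ∫_0^2 -8*x^4 dx = -256/5;  ∫_0^2 20*x^3 dx = 80;  ∫_0^2 -8*x^2 dx = -64/3.
Sum: -256/5 + 80 − 64/3 = 112/15.
So RHS = -∫_0^2 v(x) φ(x) dx = -112/15.
LHS − RHS = 56/15 ≠ 0, so the identity fails.
(For a valid weak derivative the identity must hold for EVERY test function, in particular this one. The failure shows v is NOT the weak derivative of u.)
Correct weak derivative would be u'(x) = 4*x - 2.


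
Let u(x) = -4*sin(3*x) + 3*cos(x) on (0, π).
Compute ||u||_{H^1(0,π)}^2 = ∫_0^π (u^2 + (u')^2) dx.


||u||_{H^1(0,π)}^2 = 89*π

u'(x) = -3*sin(x) - 12*cos(3*x).
Expand u² and (u')² and integrate term by term on (0, π), using: for integers n ≥ 1, ∫_0^π sin²(nx) dx = ∫_0^π cos²(nx) dx = π/2; for n ≠ n', ∫_0^π sin(nx)sin(n'x) dx = ∫_0^π cos(nx)cos(n'x) dx = 0; and by product-to-sum, ∫_0^π sin(nx)cos(n'x) dx = ½∫_0^π [sin((n+n')x) + sin((n−n')x)] dx, which is 0 when n+n' is even and 2n/(n²−n'²) when n+n' is odd (it need not vanish on (0, π)).
  u² squared terms: (-4)²·∫sin(3x)² dx = 16·π/2 = 8*π;  (3)²·∫cos(x)² dx = 9·π/2 = 9*π/2.
  u² cross terms: 2·(-4)·(3)·∫sin(3x)·cos(x) dx = -24·(0) = 0.
  So ∫_0^π u² dx = 8*π + 9*π/2 + 0 = 25*π/2.
  (u')² squared terms: (-12)²·∫cos(3x)² dx = 144·π/2 = 72*π;  (-3)²·∫sin(x)² dx = 9·π/2 = 9*π/2.
  (u')² cross terms: 2·(-12)·(-3)·∫cos(3x)·sin(x) dx = 72·(0) = 0.
  So ∫_0^π (u')² dx = 72*π + 9*π/2 + 0 = 153*π/2.
||u||_{H^1}^2 = (25*π/2) + (153*π/2) = 89*π.


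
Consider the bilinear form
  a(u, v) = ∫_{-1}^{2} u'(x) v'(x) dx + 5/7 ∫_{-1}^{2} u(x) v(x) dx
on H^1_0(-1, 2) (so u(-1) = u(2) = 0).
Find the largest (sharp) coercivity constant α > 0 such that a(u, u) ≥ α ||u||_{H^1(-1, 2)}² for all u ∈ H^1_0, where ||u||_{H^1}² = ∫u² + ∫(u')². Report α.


α = (45/7 + π^2)/(9 + π^2)

Coercivity of a(·,·) on H^1_0(-1, 2) means a(u, u) ≥ α ||u||_{H^1}² for every u ∈ H^1_0.
The interval has length L = 3, and Poincaré/coercivity depend only on L. Here a(u, u) = ∫(u')² + (5/7)·∫u².
Here 0 < c = 5/7 < 1. The condition a(u,u) ≥ α||u||_{H^1}² reads (1−α)∫(u')² ≥ (α−c)∫u². Any admissible α is ≤ 1 (rapidly oscillating u have ∫u²/∫(u')² → 0), and α = 1 would force 0 ≥ (1−c)∫u², impossible since c < 1; so 1−α > 0. By the sharp Poincaré inequality on H^1_0 of an interval of length L, ∫(u')² ≥ (π/L)²∫u² with equality for the first sine mode sin(π(x−x₀)/L) (x₀ the left endpoint), so the inequality holds for all u iff (1−α)(π/L)² ≥ α − c, i.e. α ≤ ((π/L)² + c)/((π/L)² + 1) = (1 + c(L/π)²)/(1 + (L/π)²). With (π/L)² = π^2/9 and c = 5/7, the largest admissible constant is α = ((π/L)² + c)/((π/L)² + 1).
Simplifying, α = (45/7 + π^2)/(9 + π^2).


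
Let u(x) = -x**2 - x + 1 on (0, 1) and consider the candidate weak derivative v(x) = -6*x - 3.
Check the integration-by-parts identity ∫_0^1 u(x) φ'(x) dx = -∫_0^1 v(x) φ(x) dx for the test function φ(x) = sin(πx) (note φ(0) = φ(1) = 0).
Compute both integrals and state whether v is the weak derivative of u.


LHS = 4/π, RHS = 12/π. No, v is not the weak derivative of u.

u(x) = -x**2 - x + 1, classical derivative u'(x) = -2*x - 1.
φ(x) = sin(πx), so φ'(x) = π*cos(π*x).
Note φ(0) = φ(1) = 0, so the boundary term u·φ vanishes.
LHS = ∫_0^1 u(x) φ'(x) dx = ∫_0^1 (-π*x^2*cos(π*x) - π*x*cos(π*x) + π*cos(π*x)) dx. Term by term:
  ∫_0^1 π*cos(π*x) dx = 0;  ∫_0^1 -π*x*cos(π*x) dx = 2/π;  ∫_0^1 -π*x^2*cos(π*x) dx = 2/π.
Sum: 0 + 2/π + 2/π = 4/π.
So LHS = 4/π.
∫_0^1 v(x) φ(x) dx = ∫_0^1 (-6*x*sin(π*x) - 3*sin(π*x)) dx. Term by term:
  ∫_0^1 -3*sin(π*x) dx = -6/π;  ∫_0^1 -6*x*sin(π*x) dx = -6/π.
Sum: -6/π − 6/π = -12/π.
So RHS = -∫_0^1 v(x) φ(x) dx = 12/π.
LHS − RHS = -8/π ≠ 0, so the identity fails.
(For a valid weak derivative the identity must hold for EVERY test function, in particular this one. The failure shows v is NOT the weak derivative of u.)
Correct weak derivative would be u'(x) = -2*x - 1.


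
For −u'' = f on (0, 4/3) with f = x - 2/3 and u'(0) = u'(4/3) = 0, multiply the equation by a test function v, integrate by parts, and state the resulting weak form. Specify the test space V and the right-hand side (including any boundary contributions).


V = H^1(0, 4/3) (no boundary constraint on v; u is determined up to an additive constant); weak form: ∫_0^4/3 u'v' dx = ∫_0^4/3 (x - 2/3) v dx for all v ∈ V.

Multiply both sides by a test function v and integrate from 0 to 4/3:
  ∫_0^4/3 −u''(x) v(x) dx = ∫_0^4/3 f(x) v(x) dx.
Integrate the LHS by parts once:
  ∫_0^4/3 −u'' v dx = −[u'(x) v(x)]_0^4/3 + ∫_0^4/3 u'(x) v'(x) dx.
Thus ∫_0^4/3 u'(x) v'(x) dx = ∫_0^4/3 f(x) v(x) dx + [u'(x) v(x)]_0^4/3.
Choose V so that boundary terms are either known or forced to vanish.
u has homogeneous Neumann: u'(0) = u'(4/3) = 0. So [u' v]_0^4/3 = 0·v(4/3) − 0·v(0) = 0 for any v; take V = H^1(0, 4/3).
Weak formulation: find u (satisfying any essential BC) such that ∫_0^4/3 u'(x) v'(x) dx = ∫_0^4/3 f v dx for all v ∈ V (homogeneous Neumann, so boundary terms vanish).
Substituting f(x) = x - 2/3, the right-hand side is ∫_0^4/3 (x - 2/3) v dx.
Compatibility check (pure Neumann): taking v ≡ 1 ∈ V gives 0 = ∫_0^4/3 f dx + (0) − (0), i.e. ∫_0^4/3 f dx must equal u'(0) − u'(4/3) = 0. Indeed ∫_0^4/3 (x - 2/3) dx = 0, so the data are compatible. The solution is then unique only up to an additive constant (fix it e.g. by requiring ∫_0^4/3 u dx = 0).


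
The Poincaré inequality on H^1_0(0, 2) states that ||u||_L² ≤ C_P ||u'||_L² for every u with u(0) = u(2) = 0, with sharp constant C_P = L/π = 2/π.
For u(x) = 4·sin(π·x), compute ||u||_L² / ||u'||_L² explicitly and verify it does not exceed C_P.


||u||_L² / ||u'||_L² = 1/π < C_P = 2/π.

u(x) = 4·sin(π·x), so u'(x) = 4*π*cos(π*x).
Writing u(x) = A·sin(kπx/L) with A = 4 and k = 2, use ∫_0^L sin²(kπx/L) dx = L/2 and ∫_0^L cos²(kπx/L) dx = L/2.
u² = 16·sin²(π·x) and (u')² = 16*π^2·cos²(π·x), and each of sin², cos² integrates to L/2 = 1 over (0, 2).
∫_0^2 u² dx = 16, so ||u||_L² = 4.
∫_0^2 (u')² dx = 16*π^2, so ||u'||_L² = 4*π.
Ratio ||u||_L² / ||u'||_L² = 1/π.
Sharp Poincaré constant on H^1_0(0, 2) is C_P = L/π = 2/π, achieved by sin(π/2·x).
This is the k = 2 harmonic; the ratio L/(kπ) is strictly less than C_P = L/π, consistent with the sharp inequality ||u||_L² ≤ C_P ||u'||_L².
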